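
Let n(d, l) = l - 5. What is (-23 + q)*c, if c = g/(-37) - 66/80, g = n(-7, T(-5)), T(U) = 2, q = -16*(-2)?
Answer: -9909/1480 ≈ -6.6953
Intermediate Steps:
q = 32
n(d, l) = -5 + l
g = -3 (g = -5 + 2 = -3)
c = -1101/1480 (c = -3/(-37) - 66/80 = -3*(-1/37) - 66*1/80 = 3/37 - 33/40 = -1101/1480 ≈ -0.74392)
(-23 + q)*c = (-23 + 32)*(-1101/1480) = 9*(-1101/1480) = -9909/1480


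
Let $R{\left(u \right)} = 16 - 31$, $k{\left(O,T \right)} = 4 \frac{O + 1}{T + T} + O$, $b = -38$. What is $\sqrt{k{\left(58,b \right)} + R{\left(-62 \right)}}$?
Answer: $\frac{\sqrt{14402}}{19} \approx 6.3162$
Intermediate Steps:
$k{\left(O,T \right)} = O + \frac{2 \left(1 + O\right)}{T}$ ($k{\left(O,T \right)} = 4 \frac{1 + O}{2 T} + O = \frac{2 \left(1 + O\right)}{T} + O = O + \frac{2 \left(1 + O\right)}{T}$)
$R{\left(u \right)} = -15$
$\sqrt{k{\left(58,b \right)} + R{\left(-62 \right)}} = \sqrt{\frac{2 + 2 \cdot 58 + 58 \left(-38\right)}{-38} - 15} = \sqrt{- \frac{2 + 116 - 2204}{38} - 15} = \sqrt{\left(- \frac{1}{38}\right) \left(-2086\right) - 15} = \sqrt{\frac{1043}{19} - 15} = \sqrt{\frac{758}{19}} = \frac{\sqrt{14402}}{19}$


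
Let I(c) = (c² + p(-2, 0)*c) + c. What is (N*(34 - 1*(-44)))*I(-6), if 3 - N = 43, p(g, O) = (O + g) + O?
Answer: -131040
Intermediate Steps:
p(g, O) = g + 2*O
N = -40 (N = 3 - 1*43 = 3 - 43 = -40)
I(c) = c² - c (I(c) = (c² + (-2 + 2*0)*c) + c = (c² + (-2 + 0)*c) + c = (c² - 2*c) + c = c² - c)
(N*(34 - 1*(-44)))*I(-6) = (-40*(34 - 1*(-44)))*(-6*(-1 - 6)) = (-40*(34 + 44))*(-6*(-7)) = -40*78*42 = -3120*42 = -131040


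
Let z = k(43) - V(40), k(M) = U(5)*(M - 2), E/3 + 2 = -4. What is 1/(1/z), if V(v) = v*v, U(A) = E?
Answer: -2338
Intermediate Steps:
E = -18 (E = -6 + 3*(-4) = -6 - 12 = -18)
U(A) = -18
V(v) = v²
k(M) = 36 - 18*M (k(M) = -18*(M - 2) = -18*(-2 + M) = 36 - 18*M)
z = -2338 (z = (36 - 18*43) - 1*40² = (36 - 774) - 1*1600 = -738 - 1600 = -2338)
1/(1/z) = 1/(1/(-2338)) = 1/(-1/2338) = -2338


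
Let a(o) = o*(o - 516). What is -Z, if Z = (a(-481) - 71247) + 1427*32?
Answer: -453974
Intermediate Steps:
a(o) = o*(-516 + o)
Z = 453974 (Z = (-481*(-516 - 481) - 71247) + 1427*32 = (-481*(-997) - 71247) + 45664 = (479557 - 71247) + 45664 = 408310 + 45664 = 453974)
-Z = -1*453974 = -453974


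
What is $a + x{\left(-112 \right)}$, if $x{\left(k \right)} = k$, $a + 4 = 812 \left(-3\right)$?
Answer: $-2552$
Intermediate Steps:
$a = -2440$ ($a = -4 + 812 \left(-3\right) = -4 - 2436 = -2440$)
$a + x{\left(-112 \right)} = -2440 - 112 = -2552$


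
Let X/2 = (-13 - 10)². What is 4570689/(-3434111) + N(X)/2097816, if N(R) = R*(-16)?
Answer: -1205824643279/900516625197 ≈ -1.3390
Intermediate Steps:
X = 1058 (X = 2*(-13 - 10)² = 2*(-23)² = 2*529 = 1058)
N(R) = -16*R
4570689/(-3434111) + N(X)/2097816 = 4570689/(-3434111) - 16*1058/2097816 = 4570689*(-1/3434111) - 16928*1/2097816 = -4570689/3434111 - 2116/262227 = -1205824643279/900516625197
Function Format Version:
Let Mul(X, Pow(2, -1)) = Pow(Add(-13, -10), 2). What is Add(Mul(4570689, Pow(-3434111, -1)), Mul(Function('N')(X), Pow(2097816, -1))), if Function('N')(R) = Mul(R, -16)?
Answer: Rational(-1205824643279, 900516625197) ≈ -1.3390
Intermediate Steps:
X = 1058 (X = Mul(2, Pow(Add(-13, -10), 2)) = Mul(2, Pow(-23, 2)) = Mul(2, 529) = 1058)
Function('N')(R) = Mul(-16, R)
Add(Mul(4570689, Pow(-3434111, -1)), Mul(Function('N')(X), Pow(2097816, -1))) = Add(Mul(4570689, Pow(-3434111, -1)), Mul(Mul(-16, 1058), Pow(2097816, -1))) = Add(Mul(4570689, Rational(-1, 3434111)), Mul(-16928, Rational(1, 2097816))) = Add(Rational(-4570689, 3434111), Rational(-2116, 262227)) = Rational(-1205824643279, 900516625197)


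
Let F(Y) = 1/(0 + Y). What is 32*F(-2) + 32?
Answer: 16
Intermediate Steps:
F(Y) = 1/Y
32*F(-2) + 32 = 32/(-2) + 32 = 32*(-½) + 32 = -16 + 32 = 16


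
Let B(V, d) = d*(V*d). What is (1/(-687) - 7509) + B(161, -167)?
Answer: 3079559939/687 ≈ 4.4826e+6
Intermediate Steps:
B(V, d) = V*d²
(1/(-687) - 7509) + B(161, -167) = (1/(-687) - 7509) + 161*(-167)² = (-1/687 - 7509) + 161*27889 = -5158684/687 + 4490129 = 3079559939/687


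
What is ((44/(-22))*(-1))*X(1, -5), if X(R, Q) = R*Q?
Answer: -10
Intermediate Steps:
X(R, Q) = Q*R
((44/(-22))*(-1))*X(1, -5) = ((44/(-22))*(-1))*(-5*1) = ((44*(-1/22))*(-1))*(-5) = -2*(-1)*(-5) = 2*(-5) = -10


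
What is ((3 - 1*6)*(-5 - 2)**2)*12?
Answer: -1764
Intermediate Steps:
((3 - 1*6)*(-5 - 2)**2)*12 = ((3 - 6)*(-7)**2)*12 = -3*49*12 = -147*12 = -1764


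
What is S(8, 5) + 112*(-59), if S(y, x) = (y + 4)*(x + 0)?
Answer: -6548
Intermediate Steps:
S(y, x) = x*(4 + y) (S(y, x) = (4 + y)*x = x*(4 + y))
S(8, 5) + 112*(-59) = 5*(4 + 8) + 112*(-59) = 5*12 - 6608 = 60 - 6608 = -6548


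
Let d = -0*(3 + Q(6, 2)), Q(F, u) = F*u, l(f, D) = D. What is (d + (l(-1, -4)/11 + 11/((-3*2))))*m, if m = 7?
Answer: -1015/66 ≈ -15.379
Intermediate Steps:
d = 0 (d = -0*(3 + 6*2) = -0*(3 + 12) = -0*15 = -11*0 = 0)
(d + (l(-1, -4)/11 + 11/((-3*2))))*m = (0 + (-4/11 + 11/((-3*2))))*7 = (0 + (-4*1/11 + 11/(-6)))*7 = (0 + (-4/11 + 11*(-⅙)))*7 = (0 + (-4/11 - 11/6))*7 = (0 - 145/66)*7 = -145/66*7 = -1015/66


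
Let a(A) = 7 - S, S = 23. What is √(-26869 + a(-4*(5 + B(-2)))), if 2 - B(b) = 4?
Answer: I*√26885 ≈ 163.97*I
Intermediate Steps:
B(b) = -2 (B(b) = 2 - 1*4 = 2 - 4 = -2)
a(A) = -16 (a(A) = 7 - 1*23 = 7 - 23 = -16)
√(-26869 + a(-4*(5 + B(-2)))) = √(-26869 - 16) = √(-26885) = I*√26885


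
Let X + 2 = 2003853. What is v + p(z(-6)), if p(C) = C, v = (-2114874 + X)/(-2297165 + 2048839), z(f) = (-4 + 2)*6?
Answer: -2868889/248326 ≈ -11.553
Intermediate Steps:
X = 2003851 (X = -2 + 2003853 = 2003851)
z(f) = -12 (z(f) = -2*6 = -12)
v = 111023/248326 (v = (-2114874 + 2003851)/(-2297165 + 2048839) = -111023/(-248326) = -111023*(-1/248326) = 111023/248326 ≈ 0.44709)
v + p(z(-6)) = 111023/248326 - 12 = -2868889/248326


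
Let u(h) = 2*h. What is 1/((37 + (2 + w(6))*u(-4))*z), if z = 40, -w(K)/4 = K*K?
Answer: 1/46920 ≈ 2.1313e-5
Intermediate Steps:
w(K) = -4*K**2 (w(K) = -4*K*K = -4*K**2)
1/((37 + (2 + w(6))*u(-4))*z) = 1/((37 + (2 - 4*6**2)*(2*(-4)))*40) = 1/((37 + (2 - 4*36)*(-8))*40) = 1/((37 + (2 - 144)*(-8))*40) = 1/((37 - 142*(-8))*40) = 1/((37 + 1136)*40) = 1/(1173*40) = 1/46920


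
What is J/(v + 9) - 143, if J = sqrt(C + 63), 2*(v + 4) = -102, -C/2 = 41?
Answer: -143 - I*sqrt(19)/46 ≈ -143.0 - 0.094759*I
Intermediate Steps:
C = -82 (C = -2*41 = -82)
v = -55 (v = -4 + (1/2)*(-102) = -4 - 51 = -55)
J = I*sqrt(19) (J = sqrt(-82 + 63) = sqrt(-19) = I*sqrt(19) ≈ 4.3589*I)
J/(v + 9) - 143 = (I*sqrt(19))/(-55 + 9) - 143 = (I*sqrt(19))/(-46) - 143 = -I*sqrt(19)/46 - 143 = -143 - I*sqrt(19)/46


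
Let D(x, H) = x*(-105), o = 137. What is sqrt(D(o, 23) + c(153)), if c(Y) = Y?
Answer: 2*I*sqrt(3558) ≈ 119.3*I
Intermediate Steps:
D(x, H) = -105*x
sqrt(D(o, 23) + c(153)) = sqrt(-105*137 + 153) = sqrt(-14385 + 153) = sqrt(-14232) = 2*I*sqrt(3558)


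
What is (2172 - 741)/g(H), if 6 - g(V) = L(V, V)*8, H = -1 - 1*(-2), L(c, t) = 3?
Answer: -159/2 ≈ -79.500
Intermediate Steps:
H = 1 (H = -1 + 2 = 1)
g(V) = -18 (g(V) = 6 - 3*8 = 6 - 1*24 = 6 - 24 = -18)
(2172 - 741)/g(H) = (2172 - 741)/(-18) = 1431*(-1/18) = -159/2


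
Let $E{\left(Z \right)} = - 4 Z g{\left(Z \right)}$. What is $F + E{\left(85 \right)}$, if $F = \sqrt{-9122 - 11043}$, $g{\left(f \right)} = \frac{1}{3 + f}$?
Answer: $- \frac{85}{22} + i \sqrt{20165} \approx -3.8636 + 142.0 i$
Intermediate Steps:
$F = i \sqrt{20165}$ ($F = \sqrt{-20165} = i \sqrt{20165} \approx 142.0 i$)
$E{\left(Z \right)} = - \frac{4 Z}{3 + Z}$ ($E{\left(Z \right)} = \frac{\left(-4\right) Z}{3 + Z} = - \frac{4 Z}{3 + Z}$)
$F + E{\left(85 \right)} = i \sqrt{20165} - \frac{340}{3 + 85} = i \sqrt{20165} - \frac{340}{88} = i \sqrt{20165} - 340 \cdot \frac{1}{88} = i \sqrt{20165} - \frac{85}{22} = - \frac{85}{22} + i \sqrt{20165}$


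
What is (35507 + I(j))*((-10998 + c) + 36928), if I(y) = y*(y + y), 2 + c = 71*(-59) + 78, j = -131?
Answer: 1523459293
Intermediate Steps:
c = -4113 (c = -2 + (71*(-59) + 78) = -2 + (-4189 + 78) = -2 - 4111 = -4113)
I(y) = 2*y**2 (I(y) = y*(2*y) = 2*y**2)
(35507 + I(j))*((-10998 + c) + 36928) = (35507 + 2*(-131)**2)*((-10998 - 4113) + 36928) = (35507 + 2*17161)*(-15111 + 36928) = (35507 + 34322)*21817 = 69829*21817 = 1523459293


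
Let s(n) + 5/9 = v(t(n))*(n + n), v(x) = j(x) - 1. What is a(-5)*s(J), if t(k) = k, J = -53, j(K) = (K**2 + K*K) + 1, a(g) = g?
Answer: 26797885/9 ≈ 2.9775e+6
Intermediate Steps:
j(K) = 1 + 2*K**2 (j(K) = (K**2 + K**2) + 1 = 2*K**2 + 1 = 1 + 2*K**2)
v(x) = 2*x**2 (v(x) = (1 + 2*x**2) - 1 = 2*x**2)
s(n) = -5/9 + 4*n**3 (s(n) = -5/9 + (2*n**2)*(n + n) = -5/9 + (2*n**2)*(2*n) = -5/9 + 4*n**3)
a(-5)*s(J) = -5*(-5/9 + 4*(-53)**3) = -5*(-5/9 + 4*(-148877)) = -5*(-5/9 - 595508) = -5*(-5359577/9) = 26797885/9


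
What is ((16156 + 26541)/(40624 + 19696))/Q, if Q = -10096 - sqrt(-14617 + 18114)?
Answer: -26941807/384259960630 + 42697*sqrt(3497)/6148159370080 ≈ -6.9703e-5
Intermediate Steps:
Q = -10096 - sqrt(3497) ≈ -10155.
((16156 + 26541)/(40624 + 19696))/Q = ((16156 + 26541)/(40624 + 19696))/(-10096 - sqrt(3497)) = (42697/60320)/(-10096 - sqrt(3497)) = (42697*(1/60320))/(-10096 - sqrt(3497)) = 42697/(60320*(-10096 - sqrt(3497)))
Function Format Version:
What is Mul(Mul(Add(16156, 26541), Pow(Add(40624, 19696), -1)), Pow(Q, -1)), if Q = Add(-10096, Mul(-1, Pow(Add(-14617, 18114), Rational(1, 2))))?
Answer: Add(Rational(-26941807, 384259960630), Mul(Rational(42697, 6148159370080), Pow(3497, Rational(1, 2)))) ≈ -6.9703e-5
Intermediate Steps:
Q = Add(-10096, Mul(-1, Pow(3497, Rational(1, 2)))) ≈ -10155.
Mul(Mul(Add(16156, 26541), Pow(Add(40624, 19696), -1)), Pow(Q, -1)) = Mul(Mul(Add(16156, 26541), Pow(Add(40624, 19696), -1)), Pow(Add(-10096, Mul(-1, Pow(3497, Rational(1, 2)))), -1)) = Mul(Mul(42697, Pow(60320, -1)), Pow(Add(-10096, Mul(-1, Pow(3497, Rational(1, 2)))), -1)) = Mul(Mul(42697, Rational(1, 60320)), Pow(Add(-10096, Mul(-1, Pow(3497, Rational(1, 2)))), -1)) = Mul(Rational(42697, 60320), Pow(Add(-10096, Mul(-1, Pow(3497, Rational(1, 2)))), -1))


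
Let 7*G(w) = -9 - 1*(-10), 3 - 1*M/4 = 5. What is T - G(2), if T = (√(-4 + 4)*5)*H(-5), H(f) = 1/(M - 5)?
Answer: -⅐ ≈ -0.14286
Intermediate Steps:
M = -8 (M = 12 - 4*5 = 12 - 20 = -8)
H(f) = -1/13 (H(f) = 1/(-8 - 5) = 1/(-13) = -1/13)
G(w) = ⅐ (G(w) = (-9 - 1*(-10))/7 = (-9 + 10)/7 = (⅐)*1 = ⅐)
T = 0 (T = (√(-4 + 4)*5)*(-1/13) = (√0*5)*(-1/13) = (0*5)*(-1/13) = 0*(-1/13) = 0)
T - G(2) = 0 - 1*⅐ = 0 - ⅐ = -⅐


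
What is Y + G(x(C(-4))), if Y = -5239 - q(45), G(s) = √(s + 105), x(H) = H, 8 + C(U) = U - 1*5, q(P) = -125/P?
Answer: -47126/9 + 2*√22 ≈ -5226.8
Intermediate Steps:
C(U) = -13 + U (C(U) = -8 + (U - 1*5) = -8 + (U - 5) = -8 + (-5 + U) = -13 + U)
G(s) = √(105 + s)
Y = -47126/9 (Y = -5239 - (-125)/45 = -5239 - 1*(-25/9) = -5239 + 25/9 = -47126/9 ≈ -5236.2)
Y + G(x(C(-4))) = -47126/9 + √(105 + (-13 - 4)) = -47126/9 + √(105 - 17) = -47126/9 + √88 = -47126/9 + 2*√22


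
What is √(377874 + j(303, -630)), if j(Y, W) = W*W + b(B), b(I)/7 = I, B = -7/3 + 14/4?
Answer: √27892158/6 ≈ 880.22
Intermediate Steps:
B = 7/6 (B = -7*⅓ + 14*(¼) = -7/3 + 7/2 = 7/6 ≈ 1.1667)
b(I) = 7*I
j(Y, W) = 49/6 + W² (j(Y, W) = W*W + 7*(7/6) = W² + 49/6 = 49/6 + W²)
√(377874 + j(303, -630)) = √(377874 + (49/6 + (-630)²)) = √(377874 + (49/6 + 396900)) = √(377874 + 2381449/6) = √(4648693/6) = √27892158/6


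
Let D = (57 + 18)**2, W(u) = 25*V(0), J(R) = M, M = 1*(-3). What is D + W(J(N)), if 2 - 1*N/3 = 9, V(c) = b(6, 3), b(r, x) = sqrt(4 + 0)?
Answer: 5675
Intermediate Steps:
b(r, x) = 2 (b(r, x) = sqrt(4) = 2)
V(c) = 2
N = -21 (N = 6 - 3*9 = 6 - 27 = -21)
M = -3
J(R) = -3
W(u) = 50 (W(u) = 25*2 = 50)
D = 5625 (D = 75**2 = 5625)
D + W(J(N)) = 5625 + 50 = 5675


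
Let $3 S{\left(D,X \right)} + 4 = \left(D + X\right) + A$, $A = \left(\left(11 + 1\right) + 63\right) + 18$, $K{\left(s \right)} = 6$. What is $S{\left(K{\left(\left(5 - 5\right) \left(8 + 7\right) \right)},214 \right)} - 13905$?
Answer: $-13802$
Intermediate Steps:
$A = 93$ ($A = \left(12 + 63\right) + 18 = 75 + 18 = 93$)
$S{\left(D,X \right)} = \frac{89}{3} + \frac{D}{3} + \frac{X}{3}$ ($S{\left(D,X \right)} = - \frac{4}{3} + \frac{\left(D + X\right) + 93}{3} = - \frac{4}{3} + \frac{93 + D + X}{3} = - \frac{4}{3} + \left(31 + \frac{D}{3} + \frac{X}{3}\right) = \frac{89}{3} + \frac{D}{3} + \frac{X}{3}$)
$S{\left(K{\left(\left(5 - 5\right) \left(8 + 7\right) \right)},214 \right)} - 13905 = \left(\frac{89}{3} + \frac{1}{3} \cdot 6 + \frac{1}{3} \cdot 214\right) - 13905 = \left(\frac{89}{3} + 2 + \frac{214}{3}\right) - 13905 = 103 - 13905 = -13802$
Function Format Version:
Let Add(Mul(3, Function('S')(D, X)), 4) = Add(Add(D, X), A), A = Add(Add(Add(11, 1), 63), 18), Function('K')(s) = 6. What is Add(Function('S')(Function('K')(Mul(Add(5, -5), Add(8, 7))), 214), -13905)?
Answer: -13802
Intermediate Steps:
A = 93 (A = Add(Add(12, 63), 18) = Add(75, 18) = 93)
Function('S')(D, X) = Add(Rational(89, 3), Mul(Rational(1, 3), D), Mul(Rational(1, 3), X)) (Function('S')(D, X) = Add(Rational(-4, 3), Mul(Rational(1, 3), Add(Add(D, X), 93))) = Add(Rational(-4, 3), Mul(Rational(1, 3), Add(93, D, X))) = Add(Rational(-4, 3), Add(31, Mul(Rational(1, 3), D), Mul(Rational(1, 3), X))) = Add(Rational(89, 3), Mul(Rational(1, 3), D), Mul(Rational(1, 3), X)))
Add(Function('S')(Function('K')(Mul(Add(5, -5), Add(8, 7))), 214), -13905) = Add(Add(Rational(89, 3), Mul(Rational(1, 3), 6), Mul(Rational(1, 3), 214)), -13905) = Add(Add(Rational(89, 3), 2, Rational(214, 3)), -13905) = Add(103, -13905) = -13802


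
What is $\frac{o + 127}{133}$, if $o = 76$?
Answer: $\frac{29}{19} \approx 1.5263$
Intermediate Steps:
$\frac{o + 127}{133} = \frac{76 + 127}{133} = \frac{1}{133} \cdot 203 = \frac{29}{19}$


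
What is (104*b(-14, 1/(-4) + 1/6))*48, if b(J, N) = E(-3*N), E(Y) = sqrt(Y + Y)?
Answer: 2496*sqrt(2) ≈ 3529.9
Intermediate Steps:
E(Y) = sqrt(2)*sqrt(Y) (E(Y) = sqrt(2*Y) = sqrt(2)*sqrt(Y))
b(J, N) = sqrt(6)*sqrt(-N) (b(J, N) = sqrt(2)*sqrt(-3*N) = sqrt(2)*(sqrt(3)*sqrt(-N)) = sqrt(6)*sqrt(-N))
(104*b(-14, 1/(-4) + 1/6))*48 = (104*(sqrt(6)*sqrt(-(1/(-4) + 1/6))))*48 = (104*(sqrt(6)*sqrt(-(1*(-1/4) + 1*(1/6)))))*48 = (104*(sqrt(6)*sqrt(-(-1/4 + 1/6))))*48 = (104*(sqrt(6)*sqrt(-1*(-1/12))))*48 = (104*(sqrt(6)*sqrt(1/12)))*48 = (104*(sqrt(6)*(sqrt(3)/6)))*48 = (104*(sqrt(2)/2))*48 = (52*sqrt(2))*48 = 2496*sqrt(2)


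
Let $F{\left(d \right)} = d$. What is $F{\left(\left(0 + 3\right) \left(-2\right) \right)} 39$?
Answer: $-234$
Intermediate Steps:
$F{\left(\left(0 + 3\right) \left(-2\right) \right)} 39 = \left(0 + 3\right) \left(-2\right) 39 = 3 \left(-2\right) 39 = \left(-6\right) 39 = -234$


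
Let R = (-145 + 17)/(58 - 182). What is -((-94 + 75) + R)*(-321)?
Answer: -178797/31 ≈ -5767.6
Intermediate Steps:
R = 32/31 (R = -128/(-124) = -128*(-1/124) = 32/31 ≈ 1.0323)
-((-94 + 75) + R)*(-321) = -((-94 + 75) + 32/31)*(-321) = -(-19 + 32/31)*(-321) = -(-557)*(-321)/31 = -1*178797/31 = -178797/31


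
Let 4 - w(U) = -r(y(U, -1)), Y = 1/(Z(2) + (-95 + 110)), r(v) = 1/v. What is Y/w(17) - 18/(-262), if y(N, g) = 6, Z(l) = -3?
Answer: 581/6550 ≈ 0.088702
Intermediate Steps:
Y = 1/12 (Y = 1/(-3 + (-95 + 110)) = 1/(-3 + 15) = 1/12 ≈ 0.083333)
w(U) = 25/6 (w(U) = 4 - (-1)/6 = 4 - 1*(-⅙) = 4 + ⅙ = 25/6)
Y/w(17) - 18/(-262) = 1/(12*(25/6)) - 18/(-262) = (1/12)*(6/25) - 18*(-1/262) = 1/50 + 9/131 = 581/6550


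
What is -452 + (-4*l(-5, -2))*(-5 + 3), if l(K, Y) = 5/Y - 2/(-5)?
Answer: -2344/5 ≈ -468.80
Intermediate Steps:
l(K, Y) = 2/5 + 5/Y (l(K, Y) = 5/Y - 2*(-1/5) = 5/Y + 2/5 = 2/5 + 5/Y)
-452 + (-4*l(-5, -2))*(-5 + 3) = -452 + (-4*(2/5 + 5/(-2)))*(-5 + 3) = -452 - 4*(2/5 + 5*(-1/2))*(-2) = -452 - 4*(2/5 - 5/2)*(-2) = -452 - 4*(-21/10)*(-2) = -452 + (42/5)*(-2) = -452 - 84/5 = -2344/5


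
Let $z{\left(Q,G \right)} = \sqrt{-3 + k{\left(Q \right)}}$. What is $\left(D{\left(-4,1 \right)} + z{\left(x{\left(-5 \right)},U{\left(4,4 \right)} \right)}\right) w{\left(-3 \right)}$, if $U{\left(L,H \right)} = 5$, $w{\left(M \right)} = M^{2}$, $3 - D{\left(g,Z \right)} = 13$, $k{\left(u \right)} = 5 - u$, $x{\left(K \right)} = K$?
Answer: $-90 + 9 \sqrt{7} \approx -66.188$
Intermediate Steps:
$D{\left(g,Z \right)} = -10$ ($D{\left(g,Z \right)} = 3 - 13 = -10$)
$z{\left(Q,G \right)} = \sqrt{2 - Q}$ ($z{\left(Q,G \right)} = \sqrt{-3 - \left(-5 + Q\right)} = \sqrt{2 - Q}$)
$\left(D{\left(-4,1 \right)} + z{\left(x{\left(-5 \right)},U{\left(4,4 \right)} \right)}\right) w{\left(-3 \right)} = \left(-10 + \sqrt{2 - -5}\right) \left(-3\right)^{2} = \left(-10 + \sqrt{2 + 5}\right) 9 = \left(-10 + \sqrt{7}\right) 9 = -90 + 9 \sqrt{7}$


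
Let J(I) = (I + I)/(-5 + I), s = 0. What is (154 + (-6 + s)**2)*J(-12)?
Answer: 4560/17 ≈ 268.24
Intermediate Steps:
J(I) = 2*I/(-5 + I) (J(I) = (2*I)/(-5 + I) = 2*I/(-5 + I))
(154 + (-6 + s)**2)*J(-12) = (154 + (-6 + 0)**2)*(2*(-12)/(-5 - 12)) = (154 + (-6)**2)*(2*(-12)/(-17)) = (154 + 36)*(2*(-12)*(-1/17)) = 190*(24/17) = 4560/17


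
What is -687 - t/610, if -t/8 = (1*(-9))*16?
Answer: -210111/305 ≈ -688.89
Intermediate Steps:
t = 1152 (t = -8*1*(-9)*16 = -(-72)*16 = -8*(-144) = 1152)
-687 - t/610 = -687 - 1152/610 = -687 - 1*576/305 = -687 - 576/305 = -210111/305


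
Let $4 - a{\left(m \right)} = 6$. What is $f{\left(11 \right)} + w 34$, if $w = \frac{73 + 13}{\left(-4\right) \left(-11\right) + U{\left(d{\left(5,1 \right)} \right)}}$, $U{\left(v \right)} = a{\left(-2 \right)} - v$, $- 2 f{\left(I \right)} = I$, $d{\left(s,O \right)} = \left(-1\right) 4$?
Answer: $\frac{2671}{46} \approx 58.065$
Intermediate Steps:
$d{\left(s,O \right)} = -4$
$a{\left(m \right)} = -2$ ($a{\left(m \right)} = 4 - 6 = -2$)
$f{\left(I \right)} = - \frac{I}{2}$
$U{\left(v \right)} = -2 - v$
$w = \frac{43}{23}$ ($w = \frac{73 + 13}{\left(-4\right) \left(-11\right) - -2} = \frac{86}{44 + \left(-2 + 4\right)} = \frac{86}{44 + 2} = \frac{86}{46} = 86 \cdot \frac{1}{46} = \frac{43}{23} \approx 1.8696$)
$f{\left(11 \right)} + w 34 = \left(- \frac{1}{2}\right) 11 + \frac{43}{23} \cdot 34 = - \frac{11}{2} + \frac{1462}{23} = \frac{2671}{46}$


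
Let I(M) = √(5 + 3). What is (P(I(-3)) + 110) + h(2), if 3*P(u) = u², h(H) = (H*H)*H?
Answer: 362/3 ≈ 120.67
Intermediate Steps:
h(H) = H³ (h(H) = H²*H = H³)
I(M) = 2*√2 (I(M) = √8 = 2*√2)
P(u) = u²/3
(P(I(-3)) + 110) + h(2) = ((2*√2)²/3 + 110) + 2³ = ((⅓)*8 + 110) + 8 = (8/3 + 110) + 8 = 338/3 + 8 = 362/3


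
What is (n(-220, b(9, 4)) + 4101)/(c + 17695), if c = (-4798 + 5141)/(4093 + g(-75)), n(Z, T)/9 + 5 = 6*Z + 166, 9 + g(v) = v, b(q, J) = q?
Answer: -12688485/35469799 ≈ -0.35773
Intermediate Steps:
g(v) = -9 + v
n(Z, T) = 1449 + 54*Z (n(Z, T) = -45 + 9*(6*Z + 166) = -45 + 9*(166 + 6*Z) = -45 + (1494 + 54*Z) = 1449 + 54*Z)
c = 343/4009 (c = (-4798 + 5141)/(4093 + (-9 - 75)) = 343/(4093 - 84) = 343/4009 ≈ 0.085557)
(n(-220, b(9, 4)) + 4101)/(c + 17695) = ((1449 + 54*(-220)) + 4101)/(343/4009 + 17695) = ((1449 - 11880) + 4101)/(70939598/4009) = (-10431 + 4101)*(4009/70939598) = -6330*4009/70939598 = -12688485/35469799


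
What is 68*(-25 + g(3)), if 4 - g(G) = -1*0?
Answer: -1428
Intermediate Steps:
g(G) = 4 (g(G) = 4 - (-1)*0 = 4 - 1*0 = 4 + 0 = 4)
68*(-25 + g(3)) = 68*(-25 + 4) = 68*(-21) = -1428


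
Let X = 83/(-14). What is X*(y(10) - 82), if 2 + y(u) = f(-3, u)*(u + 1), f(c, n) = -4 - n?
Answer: 1411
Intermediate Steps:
y(u) = -2 + (1 + u)*(-4 - u) (y(u) = -2 + (-4 - u)*(u + 1) = -2 + (-4 - u)*(1 + u) = -2 + (1 + u)*(-4 - u))
X = -83/14 (X = 83*(-1/14) = -83/14 ≈ -5.9286)
X*(y(10) - 82) = -83*((-6 - 1*10 - 1*10*(4 + 10)) - 82)/14 = -83*((-6 - 10 - 1*10*14) - 82)/14 = -83*((-6 - 10 - 140) - 82)/14 = -83*(-156 - 82)/14 = -83/14*(-238) = 1411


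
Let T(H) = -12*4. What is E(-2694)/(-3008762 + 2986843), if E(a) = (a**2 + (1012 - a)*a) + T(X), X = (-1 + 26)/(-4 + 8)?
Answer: 2726376/21919 ≈ 124.38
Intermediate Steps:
X = 25/4 ≈ 6.2500
T(H) = -48
E(a) = -48 + a**2 + a*(1012 - a) (E(a) = (a**2 + (1012 - a)*a) - 48 = (a**2 + a*(1012 - a)) - 48 = -48 + a**2 + a*(1012 - a))
E(-2694)/(-3008762 + 2986843) = (-48 + 1012*(-2694))/(-3008762 + 2986843) = (-48 - 2726328)/(-21919) = -2726376*(-1/21919) = 2726376/21919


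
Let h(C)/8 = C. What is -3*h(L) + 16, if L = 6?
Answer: -128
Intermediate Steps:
h(C) = 8*C
-3*h(L) + 16 = -24*6 + 16 = -3*48 + 16 = -144 + 16 = -128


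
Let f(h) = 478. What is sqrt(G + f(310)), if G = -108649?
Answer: 3*I*sqrt(12019) ≈ 328.89*I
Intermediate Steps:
sqrt(G + f(310)) = sqrt(-108649 + 478) = sqrt(-108171) = 3*I*sqrt(12019)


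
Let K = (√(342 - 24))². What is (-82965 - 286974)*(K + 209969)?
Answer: -77793362493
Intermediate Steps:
K = 318 (K = (√318)² = 318)
(-82965 - 286974)*(K + 209969) = (-82965 - 286974)*(318 + 209969) = -369939*210287 = -77793362493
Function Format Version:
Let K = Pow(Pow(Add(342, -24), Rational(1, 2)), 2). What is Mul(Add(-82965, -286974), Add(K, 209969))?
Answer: -77793362493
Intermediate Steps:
K = 318 (K = Pow(Pow(318, Rational(1, 2)), 2) = 318)
Mul(Add(-82965, -286974), Add(K, 209969)) = Mul(Add(-82965, -286974), Add(318, 209969)) = Mul(-369939, 210287) = -77793362493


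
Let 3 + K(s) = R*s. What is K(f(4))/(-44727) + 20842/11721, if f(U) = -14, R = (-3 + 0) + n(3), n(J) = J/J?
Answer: 310635703/174748389 ≈ 1.7776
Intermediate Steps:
n(J) = 1
R = -2 (R = (-3 + 0) + 1 = -3 + 1 = -2)
K(s) = -3 - 2*s
K(f(4))/(-44727) + 20842/11721 = (-3 - 2*(-14))/(-44727) + 20842/11721 = (-3 + 28)*(-1/44727) + 20842*(1/11721) = 25*(-1/44727) + 20842/11721 = -25/44727 + 20842/11721 = 310635703/174748389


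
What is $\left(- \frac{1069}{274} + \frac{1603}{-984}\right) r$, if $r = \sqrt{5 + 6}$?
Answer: $- \frac{745559 \sqrt{11}}{134808} \approx -18.343$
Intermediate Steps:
$r = \sqrt{11} \approx 3.3166$
$\left(- \frac{1069}{274} + \frac{1603}{-984}\right) r = \left(- \frac{1069}{274} + \frac{1603}{-984}\right) \sqrt{11} = \left(\left(-1069\right) \frac{1}{274} + 1603 \left(- \frac{1}{984}\right)\right) \sqrt{11} = \left(- \frac{1069}{274} - \frac{1603}{984}\right) \sqrt{11} = - \frac{745559 \sqrt{11}}{134808}$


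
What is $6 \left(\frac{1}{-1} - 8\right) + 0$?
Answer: $-54$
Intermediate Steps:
$6 \left(\frac{1}{-1} - 8\right) + 0 = 6 \left(-1 - 8\right) + 0 = 6 \left(-9\right) + 0 = -54 + 0 = -54$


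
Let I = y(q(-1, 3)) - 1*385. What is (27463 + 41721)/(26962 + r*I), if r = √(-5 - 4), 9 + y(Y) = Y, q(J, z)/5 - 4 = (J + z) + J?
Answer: 1865339008/728174893 + 76586688*I/728174893 ≈ 2.5617 + 0.10518*I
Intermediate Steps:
q(J, z) = 20 + 5*z + 10*J (q(J, z) = 20 + 5*((J + z) + J) = 20 + 5*(z + 2*J) = 20 + (5*z + 10*J) = 20 + 5*z + 10*J)
y(Y) = -9 + Y
r = 3*I (r = √(-9) = 3*I ≈ 3.0*I)
I = -369 (I = (-9 + (20 + 5*3 + 10*(-1))) - 1*385 = (-9 + (20 + 15 - 10)) - 385 = (-9 + 25) - 385 = 16 - 385 = -369)
(27463 + 41721)/(26962 + r*I) = (27463 + 41721)/(26962 + (3*I)*(-369)) = 69184/(26962 - 1107*I) = 69184*((26962 + 1107*I)/728174893) = 69184*(26962 + 1107*I)/728174893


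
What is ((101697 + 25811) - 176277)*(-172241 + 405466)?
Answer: -11374150025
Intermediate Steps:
((101697 + 25811) - 176277)*(-172241 + 405466) = (127508 - 176277)*233225 = -48769*233225 = -11374150025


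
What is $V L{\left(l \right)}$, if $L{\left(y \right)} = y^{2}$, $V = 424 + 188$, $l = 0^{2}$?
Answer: $0$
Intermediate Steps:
$l = 0$
$V = 612$
$V L{\left(l \right)} = 612 \cdot 0^{2} = 612 \cdot 0 = 0$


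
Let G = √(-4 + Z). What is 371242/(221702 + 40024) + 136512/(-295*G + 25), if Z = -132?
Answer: 105744961717/61955909583 + 16108416*I*√34/2367205 ≈ 1.7068 + 39.679*I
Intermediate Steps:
G = 2*I*√34 (G = √(-4 - 132) = √(-136) = 2*I*√34 ≈ 11.662*I)
371242/(221702 + 40024) + 136512/(-295*G + 25) = 371242/(221702 + 40024) + 136512/(-590*I*√34 + 25) = 371242/261726 + 136512/(-590*I*√34 + 25) = 371242*(1/261726) + 136512/(25 - 590*I*√34) = 185621/130863 + 136512/(25 - 590*I*√34)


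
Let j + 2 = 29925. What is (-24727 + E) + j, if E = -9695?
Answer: -4499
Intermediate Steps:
j = 29923 (j = -2 + 29925 = 29923)
(-24727 + E) + j = (-24727 - 9695) + 29923 = -34422 + 29923 = -4499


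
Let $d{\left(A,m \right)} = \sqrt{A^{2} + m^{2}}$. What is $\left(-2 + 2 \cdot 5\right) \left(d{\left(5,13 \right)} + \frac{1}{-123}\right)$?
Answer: $- \frac{8}{123} + 8 \sqrt{194} \approx 111.36$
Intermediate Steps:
$\left(-2 + 2 \cdot 5\right) \left(d{\left(5,13 \right)} + \frac{1}{-123}\right) = \left(-2 + 2 \cdot 5\right) \left(\sqrt{5^{2} + 13^{2}} + \frac{1}{-123}\right) = \left(-2 + 10\right) \left(\sqrt{25 + 169} - \frac{1}{123}\right) = 8 \left(\sqrt{194} - \frac{1}{123}\right) = 8 \left(- \frac{1}{123} + \sqrt{194}\right) = - \frac{8}{123} + 8 \sqrt{194}$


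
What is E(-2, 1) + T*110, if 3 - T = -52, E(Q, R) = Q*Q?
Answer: 6054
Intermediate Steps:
E(Q, R) = Q²
T = 55 (T = 3 - 1*(-52) = 3 + 52 = 55)
E(-2, 1) + T*110 = (-2)² + 55*110 = 4 + 6050 = 6054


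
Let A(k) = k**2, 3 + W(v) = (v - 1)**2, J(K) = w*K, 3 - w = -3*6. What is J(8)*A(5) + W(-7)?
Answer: 4261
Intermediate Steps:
w = 21 (w = 3 - (-3)*6 = 3 - 1*(-18) = 3 + 18 = 21)
J(K) = 21*K
W(v) = -3 + (-1 + v)**2 (W(v) = -3 + (v - 1)**2 = -3 + (-1 + v)**2)
J(8)*A(5) + W(-7) = (21*8)*5**2 + (-3 + (-1 - 7)**2) = 168*25 + (-3 + (-8)**2) = 4200 + (-3 + 64) = 4200 + 61 = 4261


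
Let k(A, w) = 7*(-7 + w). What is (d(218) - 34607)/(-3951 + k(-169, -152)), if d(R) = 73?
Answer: 17267/2532 ≈ 6.8195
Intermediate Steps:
k(A, w) = -49 + 7*w
(d(218) - 34607)/(-3951 + k(-169, -152)) = (73 - 34607)/(-3951 + (-49 + 7*(-152))) = -34534/(-3951 + (-49 - 1064)) = -34534/(-3951 - 1113) = -34534/(-5064) = -34534*(-1/5064) = 17267/2532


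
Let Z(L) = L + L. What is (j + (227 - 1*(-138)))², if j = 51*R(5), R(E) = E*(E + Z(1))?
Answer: 4622500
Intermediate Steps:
Z(L) = 2*L
R(E) = E*(2 + E) (R(E) = E*(E + 2*1) = E*(E + 2) = E*(2 + E))
j = 1785 (j = 51*(5*(2 + 5)) = 51*(5*7) = 51*35 = 1785)
(j + (227 - 1*(-138)))² = (1785 + (227 - 1*(-138)))² = (1785 + (227 + 138))² = (1785 + 365)² = 2150² = 4622500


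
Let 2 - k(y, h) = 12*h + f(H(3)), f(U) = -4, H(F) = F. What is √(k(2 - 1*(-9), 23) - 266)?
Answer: 2*I*√134 ≈ 23.152*I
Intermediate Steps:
k(y, h) = 6 - 12*h (k(y, h) = 2 - (12*h - 4) = 2 - (-4 + 12*h) = 2 + (4 - 12*h) = 6 - 12*h)
√(k(2 - 1*(-9), 23) - 266) = √((6 - 12*23) - 266) = √((6 - 276) - 266) = √(-270 - 266) = √(-536) = 2*I*√134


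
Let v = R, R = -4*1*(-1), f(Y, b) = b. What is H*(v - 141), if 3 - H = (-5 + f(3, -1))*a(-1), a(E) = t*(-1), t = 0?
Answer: -411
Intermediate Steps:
a(E) = 0 (a(E) = 0*(-1) = 0)
H = 3 (H = 3 - (-5 - 1)*0 = 3 - (-6)*0 = 3 - 1*0 = 3 + 0 = 3)
R = 4 (R = -4*(-1) = 4)
v = 4
H*(v - 141) = 3*(4 - 141) = 3*(-137) = -411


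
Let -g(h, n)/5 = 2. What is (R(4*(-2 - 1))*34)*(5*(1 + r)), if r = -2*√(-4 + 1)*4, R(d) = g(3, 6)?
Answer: -1700 + 13600*I*√3 ≈ -1700.0 + 23556.0*I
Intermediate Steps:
g(h, n) = -10 (g(h, n) = -5*2 = -10)
R(d) = -10
r = -8*I*√3 (r = -2*I*√3*4 = -8*I*√3 ≈ -13.856*I)
(R(4*(-2 - 1))*34)*(5*(1 + r)) = (-10*34)*(5*(1 - 8*I*√3)) = -340*(5 - 40*I*√3) = -1700 + 13600*I*√3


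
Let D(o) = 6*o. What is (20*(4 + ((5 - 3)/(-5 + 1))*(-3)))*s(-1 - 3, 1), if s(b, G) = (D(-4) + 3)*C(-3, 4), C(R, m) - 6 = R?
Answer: -6930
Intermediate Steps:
C(R, m) = 6 + R
s(b, G) = -63 (s(b, G) = (6*(-4) + 3)*(6 - 3) = (-24 + 3)*3 = -21*3 = -63)
(20*(4 + ((5 - 3)/(-5 + 1))*(-3)))*s(-1 - 3, 1) = (20*(4 + ((5 - 3)/(-5 + 1))*(-3)))*(-63) = (20*(4 + (2/(-4))*(-3)))*(-63) = (20*(4 + (2*(-1/4))*(-3)))*(-63) = (20*(4 - 1/2*(-3)))*(-63) = (20*(4 + 3/2))*(-63) = (20*(11/2))*(-63) = 110*(-63) = -6930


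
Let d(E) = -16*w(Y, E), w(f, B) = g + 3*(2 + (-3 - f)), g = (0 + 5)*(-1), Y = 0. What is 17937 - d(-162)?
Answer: 17809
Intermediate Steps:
g = -5 (g = 5*(-1) = -5)
w(f, B) = -8 - 3*f (w(f, B) = -5 + 3*(2 + (-3 - f)) = -5 + 3*(-1 - f) = -5 + (-3 - 3*f) = -8 - 3*f)
d(E) = 128 (d(E) = -16*(-8 - 3*0) = -16*(-8 + 0) = -16*(-8) = 128)
17937 - d(-162) = 17937 - 1*128 = 17937 - 128 = 17809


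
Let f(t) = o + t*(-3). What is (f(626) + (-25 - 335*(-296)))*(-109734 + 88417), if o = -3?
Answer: -2073163518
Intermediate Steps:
f(t) = -3 - 3*t (f(t) = -3 + t*(-3) = -3 - 3*t)
(f(626) + (-25 - 335*(-296)))*(-109734 + 88417) = ((-3 - 3*626) + (-25 - 335*(-296)))*(-109734 + 88417) = ((-3 - 1878) + (-25 + 99160))*(-21317) = (-1881 + 99135)*(-21317) = 97254*(-21317) = -2073163518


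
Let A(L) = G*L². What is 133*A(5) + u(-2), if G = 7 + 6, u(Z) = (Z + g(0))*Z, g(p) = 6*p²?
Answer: 43229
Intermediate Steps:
u(Z) = Z² (u(Z) = (Z + 6*0²)*Z = (Z + 6*0)*Z = (Z + 0)*Z = Z*Z = Z²)
G = 13
A(L) = 13*L²
133*A(5) + u(-2) = 133*(13*5²) + (-2)² = 133*(13*25) + 4 = 133*325 + 4 = 43225 + 4 = 43229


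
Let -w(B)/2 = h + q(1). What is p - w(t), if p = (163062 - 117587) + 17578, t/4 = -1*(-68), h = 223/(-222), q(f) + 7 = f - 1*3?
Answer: 6996662/111 ≈ 63033.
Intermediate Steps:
q(f) = -10 + f (q(f) = -7 + (f - 1*3) = -7 + (f - 3) = -7 + (-3 + f) = -10 + f)
h = -223/222 (h = 223*(-1/222) = -223/222 ≈ -1.0045)
t = 272 (t = 4*(-1*(-68)) = 4*68 = 272)
w(B) = 2221/111 (w(B) = -2*(-223/222 + (-10 + 1)) = -2*(-223/222 - 9) = -2*(-2221/222) = 2221/111)
p = 63053 (p = 45475 + 17578 = 63053)
p - w(t) = 63053 - 1*2221/111 = 63053 - 2221/111 = 6996662/111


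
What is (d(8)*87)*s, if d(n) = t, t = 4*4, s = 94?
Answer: 130848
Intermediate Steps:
t = 16
d(n) = 16
(d(8)*87)*s = (16*87)*94 = 1392*94 = 130848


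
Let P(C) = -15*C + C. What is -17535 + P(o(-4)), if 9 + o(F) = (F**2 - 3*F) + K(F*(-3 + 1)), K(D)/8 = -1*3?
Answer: -17465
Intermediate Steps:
K(D) = -24 (K(D) = 8*(-1*3) = 8*(-3) = -24)
o(F) = -33 + F**2 - 3*F (o(F) = -9 + ((F**2 - 3*F) - 24) = -9 + (-24 + F**2 - 3*F) = -33 + F**2 - 3*F)
P(C) = -14*C
-17535 + P(o(-4)) = -17535 - 14*(-33 + (-4)**2 - 3*(-4)) = -17535 - 14*(-33 + 16 + 12) = -17535 - 14*(-5) = -17535 + 70 = -17465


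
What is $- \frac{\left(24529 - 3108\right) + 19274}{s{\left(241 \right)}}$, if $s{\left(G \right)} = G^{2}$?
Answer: $- \frac{40695}{58081} \approx -0.70066$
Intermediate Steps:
$- \frac{\left(24529 - 3108\right) + 19274}{s{\left(241 \right)}} = - \frac{\left(24529 - 3108\right) + 19274}{241^{2}} = - \frac{21421 + 19274}{58081} = - \frac{40695}{58081}$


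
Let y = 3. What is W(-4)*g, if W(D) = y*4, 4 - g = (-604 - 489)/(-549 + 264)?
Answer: 188/95 ≈ 1.9789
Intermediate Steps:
g = 47/285 (g = 4 - (-604 - 489)/(-549 + 264) = 4 - (-1093)/(-285) = 4 - (-1093)*(-1)/285 = 4 - 1*1093/285 = 4 - 1093/285 = 47/285 ≈ 0.16491)
W(D) = 12 (W(D) = 3*4 = 12)
W(-4)*g = 12*(47/285) = 188/95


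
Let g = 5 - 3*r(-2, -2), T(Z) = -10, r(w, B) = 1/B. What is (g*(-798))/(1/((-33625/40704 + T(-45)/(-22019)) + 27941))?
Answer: -43297097787092149/298753792 ≈ -1.4493e+8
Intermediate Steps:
g = 13/2 (g = 5 - 3/(-2) = 5 - 3*(-1/2) = 5 + 3/2 = 13/2 ≈ 6.5000)
(g*(-798))/(1/((-33625/40704 + T(-45)/(-22019)) + 27941)) = ((13/2)*(-798))/(1/((-33625/40704 - 10/(-22019)) + 27941)) = -5187/(1/((-33625*1/40704 - 10*(-1/22019)) + 27941)) = -5187/(1/((-33625/40704 + 10/22019) + 27941)) = -5187/(1/(-739981835/896261376 + 27941)) = -5187/(1/(25041699124981/896261376)) = -5187/896261376/25041699124981 = -5187*25041699124981/896261376 = -43297097787092149/298753792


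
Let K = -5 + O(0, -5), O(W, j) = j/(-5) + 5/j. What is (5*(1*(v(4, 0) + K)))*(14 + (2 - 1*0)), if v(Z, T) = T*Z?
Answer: -400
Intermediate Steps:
O(W, j) = 5/j - j/5 (O(W, j) = j*(-1/5) + 5/j = -j/5 + 5/j = 5/j - j/5)
K = -5 (K = -5 + (5/(-5) - 1/5*(-5)) = -5 + (5*(-1/5) + 1) = -5 + (-1 + 1) = -5 + 0 = -5)
(5*(1*(v(4, 0) + K)))*(14 + (2 - 1*0)) = (5*(1*(0*4 - 5)))*(14 + (2 - 1*0)) = (5*(1*(0 - 5)))*(14 + (2 + 0)) = (5*(1*(-5)))*(14 + 2) = (5*(-5))*16 = -25*16 = -400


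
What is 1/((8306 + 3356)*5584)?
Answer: 1/65120608 ≈ 1.5356e-8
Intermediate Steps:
1/((8306 + 3356)*5584) = (1/5584)/11662 = (1/11662)*(1/5584) = 1/65120608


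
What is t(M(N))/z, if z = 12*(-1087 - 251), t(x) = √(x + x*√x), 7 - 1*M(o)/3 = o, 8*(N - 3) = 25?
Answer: -√(168 + 42*√42)/128448 ≈ -0.00016334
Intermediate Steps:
N = 49/8 (N = 3 + (⅛)*25 = 3 + 25/8 = 49/8 ≈ 6.1250)
M(o) = 21 - 3*o
t(x) = √(x + x^(3/2))
z = -16056 (z = 12*(-1338) = -16056)
t(M(N))/z = √((21 - 3*49/8) + (21 - 3*49/8)^(3/2))/(-16056) = √((21 - 147/8) + (21 - 147/8)^(3/2))*(-1/16056) = √(21/8 + (21/8)^(3/2))*(-1/16056) = √(21/8 + 21*√42/32)*(-1/16056) = -√(21/8 + 21*√42/32)/16056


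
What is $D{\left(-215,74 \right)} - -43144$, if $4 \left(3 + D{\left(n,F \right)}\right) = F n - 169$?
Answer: $\frac{156485}{4} \approx 39121.0$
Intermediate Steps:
$D{\left(n,F \right)} = - \frac{181}{4} + \frac{F n}{4}$ ($D{\left(n,F \right)} = -3 + \frac{F n - 169}{4} = -3 + \frac{-169 + F n}{4} = -3 + \left(- \frac{169}{4} + \frac{F n}{4}\right) = - \frac{181}{4} + \frac{F n}{4}$)
$D{\left(-215,74 \right)} - -43144 = \left(- \frac{181}{4} + \frac{1}{4} \cdot 74 \left(-215\right)\right) - -43144 = \left(- \frac{181}{4} - \frac{7955}{2}\right) + 43144 = - \frac{16091}{4} + 43144 = \frac{156485}{4}$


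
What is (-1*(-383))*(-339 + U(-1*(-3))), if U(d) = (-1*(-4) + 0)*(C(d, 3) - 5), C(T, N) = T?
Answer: -132901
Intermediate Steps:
U(d) = -20 + 4*d (U(d) = (-1*(-4) + 0)*(d - 5) = (4 + 0)*(-5 + d) = 4*(-5 + d) = -20 + 4*d)
(-1*(-383))*(-339 + U(-1*(-3))) = (-1*(-383))*(-339 + (-20 + 4*(-1*(-3)))) = 383*(-339 + (-20 + 4*3)) = 383*(-339 + (-20 + 12)) = 383*(-339 - 8) = 383*(-347) = -132901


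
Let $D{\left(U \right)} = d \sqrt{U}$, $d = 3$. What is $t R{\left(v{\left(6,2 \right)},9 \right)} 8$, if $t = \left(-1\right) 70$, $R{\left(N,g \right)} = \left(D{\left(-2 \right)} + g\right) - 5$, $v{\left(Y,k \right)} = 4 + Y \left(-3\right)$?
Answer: $-2240 - 1680 i \sqrt{2} \approx -2240.0 - 2375.9 i$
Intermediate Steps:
$v{\left(Y,k \right)} = 4 - 3 Y$
$D{\left(U \right)} = 3 \sqrt{U}$
$R{\left(N,g \right)} = -5 + g + 3 i \sqrt{2}$ ($R{\left(N,g \right)} = \left(3 \sqrt{-2} + g\right) - 5 = \left(3 i \sqrt{2} + g\right) - 5 = \left(g + 3 i \sqrt{2}\right) - 5 = -5 + g + 3 i \sqrt{2}$)
$t = -70$
$t R{\left(v{\left(6,2 \right)},9 \right)} 8 = - 70 \left(-5 + 9 + 3 i \sqrt{2}\right) 8 = - 70 \left(4 + 3 i \sqrt{2}\right) 8 = \left(-280 - 210 i \sqrt{2}\right) 8 = -2240 - 1680 i \sqrt{2}$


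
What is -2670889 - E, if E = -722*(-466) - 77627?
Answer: -2929714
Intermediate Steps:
E = 258825 (E = 336452 - 77627 = 258825)
-2670889 - E = -2670889 - 1*258825 = -2670889 - 258825 = -2929714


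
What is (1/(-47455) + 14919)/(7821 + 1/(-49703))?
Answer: 17594393400116/9223523736355 ≈ 1.9076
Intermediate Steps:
(1/(-47455) + 14919)/(7821 + 1/(-49703)) = (-1/47455 + 14919)/(7821 - 1/49703) = 707981144/(47455*(388727162/49703)) = (707981144/47455)*(49703/388727162) = 17594393400116/9223523736355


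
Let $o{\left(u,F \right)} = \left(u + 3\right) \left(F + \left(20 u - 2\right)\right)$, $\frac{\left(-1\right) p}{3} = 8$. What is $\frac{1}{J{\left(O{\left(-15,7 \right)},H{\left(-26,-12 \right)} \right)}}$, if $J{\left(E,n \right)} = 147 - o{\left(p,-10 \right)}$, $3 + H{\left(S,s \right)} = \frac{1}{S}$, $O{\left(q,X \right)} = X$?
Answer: $- \frac{1}{10185} \approx -9.8184 \cdot 10^{-5}$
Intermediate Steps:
$p = -24$ ($p = \left(-3\right) 8 = -24$)
$H{\left(S,s \right)} = -3 + \frac{1}{S}$
$o{\left(u,F \right)} = \left(3 + u\right) \left(-2 + F + 20 u\right)$ ($o{\left(u,F \right)} = \left(3 + u\right) \left(F + \left(-2 + 20 u\right)\right) = \left(3 + u\right) \left(-2 + F + 20 u\right)$)
$J{\left(E,n \right)} = -10185$ ($J{\left(E,n \right)} = 147 - \left(-6 + 3 \left(-10\right) + 20 \left(-24\right)^{2} + 58 \left(-24\right) - -240\right) = 147 - \left(-6 - 30 + 20 \cdot 576 - 1392 + 240\right) = 147 - \left(-6 - 30 + 11520 - 1392 + 240\right) = 147 - 10332 = -10185$)
$\frac{1}{J{\left(O{\left(-15,7 \right)},H{\left(-26,-12 \right)} \right)}} = \frac{1}{-10185} = - \frac{1}{10185}$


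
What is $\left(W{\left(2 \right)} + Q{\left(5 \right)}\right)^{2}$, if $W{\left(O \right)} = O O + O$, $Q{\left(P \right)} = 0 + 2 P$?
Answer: $256$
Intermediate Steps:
$Q{\left(P \right)} = 2 P$
$W{\left(O \right)} = O + O^{2}$ ($W{\left(O \right)} = O^{2} + O = O + O^{2}$)
$\left(W{\left(2 \right)} + Q{\left(5 \right)}\right)^{2} = \left(2 \left(1 + 2\right) + 2 \cdot 5\right)^{2} = \left(2 \cdot 3 + 10\right)^{2} = \left(6 + 10\right)^{2} = 16^{2} = 256$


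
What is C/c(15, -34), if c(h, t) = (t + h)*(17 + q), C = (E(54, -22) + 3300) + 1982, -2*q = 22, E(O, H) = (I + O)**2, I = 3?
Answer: -449/6 ≈ -74.833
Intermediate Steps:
E(O, H) = (3 + O)**2
q = -11 (q = -1/2*22 = -11)
C = 8531 (C = ((3 + 54)**2 + 3300) + 1982 = (57**2 + 3300) + 1982 = (3249 + 3300) + 1982 = 6549 + 1982 = 8531)
c(h, t) = 6*h + 6*t (c(h, t) = (t + h)*(17 - 11) = (h + t)*6 = 6*h + 6*t)
C/c(15, -34) = 8531/(6*15 + 6*(-34)) = 8531/(90 - 204) = 8531/(-114) = 8531*(-1/114) = -449/6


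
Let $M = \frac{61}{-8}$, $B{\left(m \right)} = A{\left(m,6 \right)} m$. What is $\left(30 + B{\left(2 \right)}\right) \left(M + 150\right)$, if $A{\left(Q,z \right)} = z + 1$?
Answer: $\frac{12529}{2} \approx 6264.5$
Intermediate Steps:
$A{\left(Q,z \right)} = 1 + z$
$B{\left(m \right)} = 7 m$ ($B{\left(m \right)} = \left(1 + 6\right) m = 7 m$)
$M = - \frac{61}{8}$ ($M = 61 \left(- \frac{1}{8}\right) = - \frac{61}{8} \approx -7.625$)
$\left(30 + B{\left(2 \right)}\right) \left(M + 150\right) = \left(30 + 7 \cdot 2\right) \left(- \frac{61}{8} + 150\right) = \left(30 + 14\right) \frac{1139}{8} = 44 \cdot \frac{1139}{8} = \frac{12529}{2}$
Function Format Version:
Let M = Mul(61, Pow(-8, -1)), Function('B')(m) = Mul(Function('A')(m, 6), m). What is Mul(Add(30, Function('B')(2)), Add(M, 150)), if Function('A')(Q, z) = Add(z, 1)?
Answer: Rational(12529, 2) ≈ 6264.5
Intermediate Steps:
Function('A')(Q, z) = Add(1, z)
Function('B')(m) = Mul(7, m) (Function('B')(m) = Mul(Add(1, 6), m) = Mul(7, m))
M = Rational(-61, 8) (M = Mul(61, Rational(-1, 8)) = Rational(-61, 8) ≈ -7.6250)
Mul(Add(30, Function('B')(2)), Add(M, 150)) = Mul(Add(30, Mul(7, 2)), Add(Rational(-61, 8), 150)) = Mul(Add(30, 14), Rational(1139, 8)) = Mul(44, Rational(1139, 8)) = Rational(12529, 2)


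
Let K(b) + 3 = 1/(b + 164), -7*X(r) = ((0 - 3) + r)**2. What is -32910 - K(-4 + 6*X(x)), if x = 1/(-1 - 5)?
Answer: -209255655/6359 ≈ -32907.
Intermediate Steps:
x = -1/6 (x = 1/(-6) = -1/6 ≈ -0.16667)
X(r) = -(-3 + r)**2/7 (X(r) = -((0 - 3) + r)**2/7 = -(-3 + r)**2/7)
K(b) = -3 + 1/(164 + b) (K(b) = -3 + 1/(b + 164) = -3 + 1/(164 + b))
-32910 - K(-4 + 6*X(x)) = -32910 - (-491 - 3*(-4 + 6*(-(-3 - 1/6)**2/7)))/(164 + (-4 + 6*(-(-3 - 1/6)**2/7))) = -32910 - (-491 - 3*(-4 + 6*(-(-19/6)**2/7)))/(164 + (-4 + 6*(-(-19/6)**2/7))) = -32910 - (-491 - 3*(-4 + 6*(-1/7*361/36)))/(164 + (-4 + 6*(-1/7*361/36))) = -32910 - (-491 - 3*(-4 + 6*(-361/252)))/(164 + (-4 + 6*(-361/252))) = -32910 - (-491 - 3*(-4 - 361/42))/(164 + (-4 - 361/42)) = -32910 - (-491 - 3*(-529/42))/(164 - 529/42) = -32910 - (-491 + 529/14)/6359/42 = -32910 - 42*(-6345)/(6359*14) = -32910 - 1*(-19035/6359) = -32910 + 19035/6359 = -209255655/6359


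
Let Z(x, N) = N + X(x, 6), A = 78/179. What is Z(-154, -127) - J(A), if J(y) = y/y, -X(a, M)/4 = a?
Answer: 488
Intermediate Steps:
A = 78/179 (A = 78*(1/179) = 78/179 ≈ 0.43575)
X(a, M) = -4*a
J(y) = 1
Z(x, N) = N - 4*x
Z(-154, -127) - J(A) = (-127 - 4*(-154)) - 1*1 = (-127 + 616) - 1 = 489 - 1 = 488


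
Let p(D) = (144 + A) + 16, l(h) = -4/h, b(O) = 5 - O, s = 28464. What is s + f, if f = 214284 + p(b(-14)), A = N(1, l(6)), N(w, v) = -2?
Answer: 242906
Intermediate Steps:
A = -2
p(D) = 158 (p(D) = (144 - 2) + 16 = 142 + 16 = 158)
f = 214442 (f = 214284 + 158 = 214442)
s + f = 28464 + 214442 = 242906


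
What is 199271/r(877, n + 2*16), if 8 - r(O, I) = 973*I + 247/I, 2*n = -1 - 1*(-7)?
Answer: -6974485/1191892 ≈ -5.8516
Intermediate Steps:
n = 3 (n = (-1 - 1*(-7))/2 = (-1 + 7)/2 = (1/2)*6 = 3)
r(O, I) = 8 - 973*I - 247/I (r(O, I) = 8 - (973*I + 247/I) = 8 - (247/I + 973*I) = 8 + (-973*I - 247/I) = 8 - 973*I - 247/I)
199271/r(877, n + 2*16) = 199271/(8 - 973*(3 + 2*16) - 247/(3 + 2*16)) = 199271/(8 - 973*(3 + 32) - 247/(3 + 32)) = 199271/(8 - 973*35 - 247/35) = 199271/(8 - 34055 - 247*1/35) = 199271/(8 - 34055 - 247/35) = 199271/(-1191892/35) = 199271*(-35/1191892) = -6974485/1191892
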